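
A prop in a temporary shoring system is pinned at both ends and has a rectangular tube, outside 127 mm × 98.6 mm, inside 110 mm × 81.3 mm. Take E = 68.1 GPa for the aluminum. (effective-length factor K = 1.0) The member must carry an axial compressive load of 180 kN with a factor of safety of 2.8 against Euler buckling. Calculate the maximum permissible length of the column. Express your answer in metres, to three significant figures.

Weak-axis I_min = (h_o·b_o³ − h_i·b_i³)/12 with b_o = 98.6, b_i = 81.30 mm (shorter outer/inner sides).
I_min = (127×98.6³ − 110.0×81.30³)/12 = 5.219×10^6 mm⁴
I = 5.219×10^-6 m⁴
Required critical load P_cr = n·P = 2.8 × 180 = 504.0 kN = 5.040×10^5 N
From P_cr = π²EI/(K·L)²:  L = (1/K)·√(π²EI/P_cr) = (1/1)·√(π²×6.81×10^10×5.219×10^-6/5.040×10^5)
L = 2.64 m

L_max ≈ 2.64 m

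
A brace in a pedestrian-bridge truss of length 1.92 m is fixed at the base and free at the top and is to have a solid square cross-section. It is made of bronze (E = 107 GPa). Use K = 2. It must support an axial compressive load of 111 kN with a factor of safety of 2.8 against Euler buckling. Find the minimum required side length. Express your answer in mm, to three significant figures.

a ≈ 84.9 mm

Required P_cr = n·P = 2.8 × 111 = 310.8 kN
L_e = K·L = 2 × 1.92 = 3.840 m
Required I = P_cr·L_e²/(π²E) = 3.108×10^5 × 3.840² / (π² × 1.07×10^11) = 4.340×10^-6 m⁴
I_req = 4.340×10^6 mm⁴
Solid square: I = a⁴/12  ⇒  a = (12I)^(1/4) = (12×4.340×10^6)^(1/4) = 84.9 mm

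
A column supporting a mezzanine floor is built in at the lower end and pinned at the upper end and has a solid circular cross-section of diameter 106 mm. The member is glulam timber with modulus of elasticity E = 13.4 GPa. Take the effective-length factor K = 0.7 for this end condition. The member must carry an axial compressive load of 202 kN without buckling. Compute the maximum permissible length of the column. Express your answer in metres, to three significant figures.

I = πd⁴/64 = π×106⁴/64 = 6.197×10^6 mm⁴
I = 6.197×10^-6 m⁴
At the buckling limit P_cr = P = 2.020×10^5 N
From P_cr = π²EI/(K·L)²:  L = (1/K)·√(π²EI/P_cr) = (1/0.7)·√(π²×1.34×10^10×6.197×10^-6/2.020×10^5)
L = 2.88 m

L_max ≈ 2.88 m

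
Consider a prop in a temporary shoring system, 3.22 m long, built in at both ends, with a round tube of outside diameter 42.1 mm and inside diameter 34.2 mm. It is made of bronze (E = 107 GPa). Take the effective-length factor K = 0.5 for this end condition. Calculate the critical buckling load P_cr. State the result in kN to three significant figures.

P_cr ≈ 35.5 kN

d_o = 42.1 mm, d_i = 34.2 mm
I = π(d_o⁴ − d_i⁴)/64 = π(42.1⁴ − 34.20⁴)/64 = 8.705×10^4 mm⁴
I = 8.705×10^4 mm⁴ = 8.705×10^-8 m⁴
Effective length L_e = K·L = 0.5 × 3.22 = 1.610 m
P_cr = π²EI / L_e² = π² × 107×10⁹ × 8.705×10^-8 / 1.610² = 3.547×10^4 N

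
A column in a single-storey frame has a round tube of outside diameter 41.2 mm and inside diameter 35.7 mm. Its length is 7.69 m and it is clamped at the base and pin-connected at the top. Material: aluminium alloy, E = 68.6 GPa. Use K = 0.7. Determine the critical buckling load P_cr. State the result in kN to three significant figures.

P_cr ≈ 1.44 kN

d_o = 41.2 mm, d_i = 35.7 mm
I = π(d_o⁴ − d_i⁴)/64 = π(41.2⁴ − 35.70⁴)/64 = 6.170×10^4 mm⁴
I = 6.170×10^4 mm⁴ = 6.170×10^-8 m⁴
Effective length L_e = K·L = 0.7 × 7.69 = 5.383 m
P_cr = π²EI / L_e² = π² × 68.6×10⁹ × 6.170×10^-8 / 5.383² = 1.442×10^3 N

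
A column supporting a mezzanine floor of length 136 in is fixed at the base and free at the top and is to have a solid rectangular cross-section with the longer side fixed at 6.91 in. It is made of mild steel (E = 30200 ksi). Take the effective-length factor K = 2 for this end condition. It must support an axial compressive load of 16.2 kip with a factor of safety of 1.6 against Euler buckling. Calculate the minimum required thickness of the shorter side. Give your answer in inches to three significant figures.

Required P_cr = n·P = 1.6 × 16.2 = 25.92 kip
L_e = K·L = 2 × 136 = 272.0 in
Required I = P_cr·L_e²/(π²E) = 2.592×10^4 × 272.0² / (π² × 3.02×10^7) = 6.434 in⁴
Rectangle, weak axis: I_min = h·b³/12 with h = 6.91 in fixed  ⇒  b = (12I/h)^(1/3) = 2.24 in

b ≈ 2.24 in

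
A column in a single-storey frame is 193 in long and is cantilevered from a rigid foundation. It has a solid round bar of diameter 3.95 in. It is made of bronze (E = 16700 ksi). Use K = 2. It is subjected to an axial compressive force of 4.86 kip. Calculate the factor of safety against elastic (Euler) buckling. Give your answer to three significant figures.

n ≈ 2.72

I = πd⁴/64 = π×3.95⁴/64 = 11.95 in⁴
Effective length L_e = K·L = 2 × 193 = 386.0 in
P_cr = π²EI / L_e² = π² × 16700×10³ × 11.95 / 386.0² = 1.322×10^4 lb
Factor of safety n = P_cr / P = 13.219 / 4.86 = 2.72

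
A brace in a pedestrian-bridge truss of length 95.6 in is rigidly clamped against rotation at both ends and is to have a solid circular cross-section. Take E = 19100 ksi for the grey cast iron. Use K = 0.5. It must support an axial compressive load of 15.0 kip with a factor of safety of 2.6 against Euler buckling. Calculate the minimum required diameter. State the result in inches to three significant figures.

d ≈ 1.76 in

Required P_cr = n·P = 2.6 × 15.0 = 39.00 kip
L_e = K·L = 0.5 × 95.6 = 47.80 in
Required I = P_cr·L_e²/(π²E) = 3.900×10^4 × 47.80² / (π² × 1.91×10^7) = 0.4727 in⁴
Solid circle: I = πd⁴/64  ⇒  d = (64I/π)^(1/4) = (64×0.4727/π)^(1/4) = 1.76 in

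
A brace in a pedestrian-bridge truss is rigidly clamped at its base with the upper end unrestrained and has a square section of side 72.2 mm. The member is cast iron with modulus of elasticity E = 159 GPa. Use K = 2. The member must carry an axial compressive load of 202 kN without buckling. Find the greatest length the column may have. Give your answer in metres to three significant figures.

L_max ≈ 2.10 m

I = a⁴/12 = 72.2⁴/12 = 2.264×10^6 mm⁴
I = 2.264×10^-6 m⁴
At the buckling limit P_cr = P = 2.020×10^5 N
From P_cr = π²EI/(K·L)²:  L = (1/K)·√(π²EI/P_cr) = (1/2)·√(π²×1.59×10^11×2.264×10^-6/2.020×10^5)
L = 2.10 m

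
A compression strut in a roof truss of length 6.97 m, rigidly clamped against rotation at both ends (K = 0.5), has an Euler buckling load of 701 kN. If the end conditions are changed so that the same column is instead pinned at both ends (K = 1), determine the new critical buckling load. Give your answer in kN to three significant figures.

P_cr ≈ 175 kN

P_cr ∝ 1/K², so P_cr,new = P_cr,old × (K_old/K_new)² = 701 × (0.5/1)²
= 701 × 0.2500 = 175 kN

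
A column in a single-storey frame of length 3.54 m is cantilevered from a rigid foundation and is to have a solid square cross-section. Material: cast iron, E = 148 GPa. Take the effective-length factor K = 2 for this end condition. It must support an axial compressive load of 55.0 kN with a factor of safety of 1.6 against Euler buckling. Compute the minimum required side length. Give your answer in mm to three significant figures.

Required P_cr = n·P = 1.6 × 55.0 = 88.00 kN
L_e = K·L = 2 × 3.54 = 7.080 m
Required I = P_cr·L_e²/(π²E) = 8.800×10^4 × 7.080² / (π² × 1.48×10^11) = 3.020×10^-6 m⁴
I_req = 3.020×10^6 mm⁴
Solid square: I = a⁴/12  ⇒  a = (12I)^(1/4) = (12×3.020×10^6)^(1/4) = 77.6 mm

a ≈ 77.6 mm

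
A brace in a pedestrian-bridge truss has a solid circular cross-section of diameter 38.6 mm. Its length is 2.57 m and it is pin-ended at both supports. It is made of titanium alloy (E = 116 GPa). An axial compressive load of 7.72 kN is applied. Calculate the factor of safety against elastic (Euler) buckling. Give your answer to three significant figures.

n ≈ 2.45

I = πd⁴/64 = π×38.6⁴/64 = 1.090×10^5 mm⁴
I = 1.090×10^5 mm⁴ = 1.090×10^-7 m⁴
Effective length L_e = K·L = 1 × 2.57 = 2.570 m
P_cr = π²EI / L_e² = π² × 116×10⁹ × 1.090×10^-7 / 2.570² = 1.889×10^4 N
Factor of safety n = P_cr / P = 18.889 / 7.72 = 2.45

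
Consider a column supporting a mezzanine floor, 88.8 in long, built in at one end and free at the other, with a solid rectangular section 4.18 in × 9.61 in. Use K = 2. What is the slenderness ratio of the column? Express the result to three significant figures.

λ ≈ 147

Buckling occurs about the weak axis: I_min = h·b³/12 with b = 4.18 in (the shorter side).
I_min = 9.61×4.18³/12 = 58.49 in⁴
A = 40.17 in²;  r_min = √(I/A) = √(58.49/40.17) = 1.207 in
L_e = K·L = 2 × 88.8 = 177.6 in
λ = L_e / r_min = 177.60 / 1.207 = 147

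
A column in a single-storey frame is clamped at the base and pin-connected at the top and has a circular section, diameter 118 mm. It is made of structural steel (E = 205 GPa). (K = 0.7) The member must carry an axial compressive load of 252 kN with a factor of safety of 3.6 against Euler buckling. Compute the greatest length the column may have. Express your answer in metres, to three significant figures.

L_max ≈ 6.58 m

I = πd⁴/64 = π×118⁴/64 = 9.517×10^6 mm⁴
I = 9.517×10^-6 m⁴
Required critical load P_cr = n·P = 3.6 × 252 = 907.2 kN = 9.072×10^5 N
From P_cr = π²EI/(K·L)²:  L = (1/K)·√(π²EI/P_cr) = (1/0.7)·√(π²×2.05×10^11×9.517×10^-6/9.072×10^5)
L = 6.58 m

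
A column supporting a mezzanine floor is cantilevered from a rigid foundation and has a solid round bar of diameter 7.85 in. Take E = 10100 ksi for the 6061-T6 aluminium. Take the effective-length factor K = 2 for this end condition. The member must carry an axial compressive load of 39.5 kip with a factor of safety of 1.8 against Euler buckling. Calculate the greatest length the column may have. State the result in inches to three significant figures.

L_max ≈ 256 in

I = πd⁴/64 = π×7.85⁴/64 = 186.4 in⁴
Required critical load P_cr = n·P = 1.8 × 39.5 = 71.10 kip = 7.110×10^4 lb
From P_cr = π²EI/(K·L)²:  L = (1/K)·√(π²EI/P_cr) = (1/2)·√(π²×1.01×10^7×186.4/7.110×10^4)
L = 256 in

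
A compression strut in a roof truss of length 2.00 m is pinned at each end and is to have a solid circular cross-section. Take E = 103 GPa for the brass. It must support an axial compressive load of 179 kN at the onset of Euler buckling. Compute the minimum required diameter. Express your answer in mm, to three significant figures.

d ≈ 61.5 mm

L_e = K·L = 1 × 2.00 = 2.000 m
Required I = P_cr·L_e²/(π²E) = 1.790×10^5 × 2.000² / (π² × 1.03×10^11) = 7.043×10^-7 m⁴
I_req = 7.043×10^5 mm⁴
Solid circle: I = πd⁴/64  ⇒  d = (64I/π)^(1/4) = (64×7.043×10^5/π)^(1/4) = 61.5 mm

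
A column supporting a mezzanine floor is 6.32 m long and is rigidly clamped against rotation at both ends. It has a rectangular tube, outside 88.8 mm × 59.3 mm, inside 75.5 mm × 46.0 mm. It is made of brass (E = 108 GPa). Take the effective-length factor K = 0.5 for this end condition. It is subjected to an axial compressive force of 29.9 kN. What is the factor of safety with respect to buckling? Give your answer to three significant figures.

n ≈ 3.32

Weak-axis I_min = (h_o·b_o³ − h_i·b_i³)/12 with b_o = 59.3, b_i = 46.00 mm (shorter outer/inner sides).
I_min = (88.8×59.3³ − 75.50×46.00³)/12 = 9.307×10^5 mm⁴
I = 9.307×10^5 mm⁴ = 9.307×10^-7 m⁴
Effective length L_e = K·L = 0.5 × 6.32 = 3.160 m
P_cr = π²EI / L_e² = π² × 108×10⁹ × 9.307×10^-7 / 3.160² = 9.935×10^4 N
Factor of safety n = P_cr / P = 99.348 / 29.9 = 3.32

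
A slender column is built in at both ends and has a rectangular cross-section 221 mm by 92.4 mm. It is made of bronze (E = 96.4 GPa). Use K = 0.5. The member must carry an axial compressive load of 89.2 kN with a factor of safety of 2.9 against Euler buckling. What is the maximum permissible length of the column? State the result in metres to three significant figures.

Buckling occurs about the weak axis: I_min = h·b³/12 with b = 92.4 mm (the shorter side).
I_min = 221×92.4³/12 = 1.453×10^7 mm⁴
I = 1.453×10^-5 m⁴
Required critical load P_cr = n·P = 2.9 × 89.2 = 258.7 kN = 2.587×10^5 N
From P_cr = π²EI/(K·L)²:  L = (1/K)·√(π²EI/P_cr) = (1/0.5)·√(π²×9.64×10^10×1.453×10^-5/2.587×10^5)
L = 14.6 m

L_max ≈ 14.6 m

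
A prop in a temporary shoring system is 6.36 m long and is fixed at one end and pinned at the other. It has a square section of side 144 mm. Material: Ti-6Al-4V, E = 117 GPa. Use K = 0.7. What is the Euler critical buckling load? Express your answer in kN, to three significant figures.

P_cr ≈ 2090 kN

I = a⁴/12 = 144⁴/12 = 3.583×10^7 mm⁴
I = 3.583×10^7 mm⁴ = 3.583×10^-5 m⁴
Effective length L_e = K·L = 0.7 × 6.36 = 4.452 m
P_cr = π²EI / L_e² = π² × 117×10⁹ × 3.583×10^-5 / 4.452² = 2.088×10^6 N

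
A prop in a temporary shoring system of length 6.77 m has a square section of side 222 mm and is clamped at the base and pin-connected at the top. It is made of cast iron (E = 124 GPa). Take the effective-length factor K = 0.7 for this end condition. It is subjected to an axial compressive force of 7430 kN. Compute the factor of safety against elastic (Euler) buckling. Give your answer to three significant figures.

I = a⁴/12 = 222⁴/12 = 2.024×10^8 mm⁴
I = 2.024×10^8 mm⁴ = 2.024×10^-4 m⁴
Effective length L_e = K·L = 0.7 × 6.77 = 4.739 m
P_cr = π²EI / L_e² = π² × 124×10⁹ × 2.024×10^-4 / 4.739² = 1.103×10^7 N
Factor of safety n = P_cr / P = 11030 / 7430 = 1.48

n ≈ 1.48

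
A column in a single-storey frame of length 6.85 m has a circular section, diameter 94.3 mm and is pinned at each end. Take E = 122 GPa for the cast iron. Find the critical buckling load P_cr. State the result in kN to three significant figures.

P_cr ≈ 99.6 kN

I = πd⁴/64 = π×94.3⁴/64 = 3.882×10^6 mm⁴
I = 3.882×10^6 mm⁴ = 3.882×10^-6 m⁴
Effective length L_e = K·L = 1 × 6.85 = 6.850 m
P_cr = π²EI / L_e² = π² × 122×10⁹ × 3.882×10^-6 / 6.850² = 9.961×10^4 N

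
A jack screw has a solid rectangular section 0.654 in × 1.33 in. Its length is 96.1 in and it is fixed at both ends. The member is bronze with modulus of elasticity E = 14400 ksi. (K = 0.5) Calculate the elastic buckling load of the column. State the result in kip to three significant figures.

P_cr ≈ 1.91 kip

Buckling occurs about the weak axis: I_min = h·b³/12 with b = 0.654 in (the shorter side).
I_min = 1.33×0.654³/12 = 3.100×10^-2 in⁴
Effective length L_e = K·L = 0.5 × 96.1 = 48.05 in
P_cr = π²EI / L_e² = π² × 14400×10³ × 3.100×10^-2 / 48.05² = 1.908×10^3 lb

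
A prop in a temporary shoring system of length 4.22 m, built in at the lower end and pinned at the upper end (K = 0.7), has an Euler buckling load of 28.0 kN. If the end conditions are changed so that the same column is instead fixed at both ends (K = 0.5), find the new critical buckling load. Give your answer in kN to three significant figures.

P_cr ∝ 1/K², so P_cr,new = P_cr,old × (K_old/K_new)² = 28.0 × (0.7/0.5)²
= 28.0 × 1.960 = 54.9 kN

P_cr ≈ 54.9 kN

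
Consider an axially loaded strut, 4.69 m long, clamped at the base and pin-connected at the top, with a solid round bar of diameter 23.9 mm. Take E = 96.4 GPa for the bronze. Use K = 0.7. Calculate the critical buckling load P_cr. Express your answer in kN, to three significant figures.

P_cr ≈ 1.41 kN

I = πd⁴/64 = π×23.9⁴/64 = 1.602×10^4 mm⁴
I = 1.602×10^4 mm⁴ = 1.602×10^-8 m⁴
Effective length L_e = K·L = 0.7 × 4.69 = 3.283 m
P_cr = π²EI / L_e² = π² × 96.4×10⁹ × 1.602×10^-8 / 3.283² = 1.414×10^3 N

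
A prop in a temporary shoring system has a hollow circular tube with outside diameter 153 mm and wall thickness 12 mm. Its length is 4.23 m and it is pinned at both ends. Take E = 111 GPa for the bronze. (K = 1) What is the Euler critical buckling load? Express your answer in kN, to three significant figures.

Inner diameter d_i = 153 − 2×12 = 129.0 mm
I = π(d_o⁴ − d_i⁴)/64 = π(153⁴ − 129.0⁴)/64 = 1.331×10^7 mm⁴
I = 1.331×10^7 mm⁴ = 1.331×10^-5 m⁴
Effective length L_e = K·L = 1 × 4.23 = 4.230 m
P_cr = π²EI / L_e² = π² × 111×10⁹ × 1.331×10^-5 / 4.230² = 8.147×10^5 N

P_cr ≈ 815 kN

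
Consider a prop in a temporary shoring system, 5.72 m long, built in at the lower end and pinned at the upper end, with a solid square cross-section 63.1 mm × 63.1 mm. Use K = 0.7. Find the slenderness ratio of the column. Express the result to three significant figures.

λ ≈ 220

I = a⁴/12 = 63.1⁴/12 = 1.321×10^6 mm⁴
A = 3.982×10^3 mm²;  r_min = √(I/A) = √(1.321×10^6/3.982×10^3) = 18.22 mm
L_e = K·L = 0.7 × 5.72 m = 4.004 m = 4004.0 mm
λ = L_e / r_min = 4004.0 / 18.22 = 220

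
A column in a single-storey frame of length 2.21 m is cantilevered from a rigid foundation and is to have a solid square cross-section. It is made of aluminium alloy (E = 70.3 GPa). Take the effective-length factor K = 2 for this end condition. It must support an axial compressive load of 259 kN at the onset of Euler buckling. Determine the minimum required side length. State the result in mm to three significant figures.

L_e = K·L = 2 × 2.21 = 4.420 m
Required I = P_cr·L_e²/(π²E) = 2.590×10^5 × 4.420² / (π² × 7.03×10^10) = 7.293×10^-6 m⁴
I_req = 7.293×10^6 mm⁴
Solid square: I = a⁴/12  ⇒  a = (12I)^(1/4) = (12×7.293×10^6)^(1/4) = 96.7 mm

a ≈ 96.7 mm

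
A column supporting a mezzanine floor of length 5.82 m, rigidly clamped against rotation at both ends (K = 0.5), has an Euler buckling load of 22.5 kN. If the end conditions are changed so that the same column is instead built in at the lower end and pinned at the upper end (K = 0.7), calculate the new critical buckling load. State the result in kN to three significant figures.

P_cr ∝ 1/K², so P_cr,new = P_cr,old × (K_old/K_new)² = 22.5 × (0.5/0.7)²
= 22.5 × 0.5102 = 11.5 kN

P_cr ≈ 11.5 kN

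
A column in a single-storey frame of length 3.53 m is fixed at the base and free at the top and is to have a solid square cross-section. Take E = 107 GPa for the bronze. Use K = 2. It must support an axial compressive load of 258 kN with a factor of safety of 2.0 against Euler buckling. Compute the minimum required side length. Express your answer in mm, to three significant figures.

a ≈ 131 mm

Required P_cr = n·P = 2.0 × 258 = 516.0 kN
L_e = K·L = 2 × 3.53 = 7.060 m
Required I = P_cr·L_e²/(π²E) = 5.160×10^5 × 7.060² / (π² × 1.07×10^11) = 2.435×10^-5 m⁴
I_req = 2.435×10^7 mm⁴
Solid square: I = a⁴/12  ⇒  a = (12I)^(1/4) = (12×2.435×10^7)^(1/4) = 131 mm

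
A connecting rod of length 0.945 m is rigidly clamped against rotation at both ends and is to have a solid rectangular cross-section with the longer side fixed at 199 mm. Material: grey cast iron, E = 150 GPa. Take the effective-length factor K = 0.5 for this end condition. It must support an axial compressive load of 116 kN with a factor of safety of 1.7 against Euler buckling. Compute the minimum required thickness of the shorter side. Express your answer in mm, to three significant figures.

Required P_cr = n·P = 1.7 × 116 = 197.2 kN
L_e = K·L = 0.5 × 0.945 = 0.4725 m
Required I = P_cr·L_e²/(π²E) = 1.972×10^5 × 0.4725² / (π² × 1.50×10^11) = 2.974×10^-8 m⁴
I_req = 2.974×10^4 mm⁴
Rectangle, weak axis: I_min = h·b³/12 with h = 199 mm fixed  ⇒  b = (12I/h)^(1/3) = 12.1 mm

b ≈ 12.1 mm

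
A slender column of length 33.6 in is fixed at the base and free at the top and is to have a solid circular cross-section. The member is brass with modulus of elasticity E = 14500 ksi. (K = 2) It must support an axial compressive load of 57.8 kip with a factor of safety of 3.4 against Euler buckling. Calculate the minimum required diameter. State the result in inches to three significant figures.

Required P_cr = n·P = 3.4 × 57.8 = 196.5 kip
L_e = K·L = 2 × 33.6 = 67.20 in
Required I = P_cr·L_e²/(π²E) = 1.965×10^5 × 67.20² / (π² × 1.45×10^7) = 6.201 in⁴
Solid circle: I = πd⁴/64  ⇒  d = (64I/π)^(1/4) = (64×6.201/π)^(1/4) = 3.35 in

d ≈ 3.35 in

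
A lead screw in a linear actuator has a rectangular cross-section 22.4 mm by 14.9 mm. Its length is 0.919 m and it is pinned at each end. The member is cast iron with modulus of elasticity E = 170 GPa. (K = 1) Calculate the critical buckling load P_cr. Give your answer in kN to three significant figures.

Buckling occurs about the weak axis: I_min = h·b³/12 with b = 14.9 mm (the shorter side).
I_min = 22.4×14.9³/12 = 6.175×10^3 mm⁴
I = 6.175×10^3 mm⁴ = 6.175×10^-9 m⁴
Effective length L_e = K·L = 1 × 0.919 = 0.9190 m
P_cr = π²EI / L_e² = π² × 170×10⁹ × 6.175×10^-9 / 0.9190² = 1.227×10^4 N

P_cr ≈ 12.3 kN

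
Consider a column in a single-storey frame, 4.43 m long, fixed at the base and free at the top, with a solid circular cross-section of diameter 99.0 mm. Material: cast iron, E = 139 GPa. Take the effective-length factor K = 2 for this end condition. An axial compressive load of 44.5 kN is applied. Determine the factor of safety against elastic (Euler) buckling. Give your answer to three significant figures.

n ≈ 1.85

I = πd⁴/64 = π×99.0⁴/64 = 4.715×10^6 mm⁴
I = 4.715×10^6 mm⁴ = 4.715×10^-6 m⁴
Effective length L_e = K·L = 2 × 4.43 = 8.860 m
P_cr = π²EI / L_e² = π² × 139×10⁹ × 4.715×10^-6 / 8.860² = 8.241×10^4 N
Factor of safety n = P_cr / P = 82.406 / 44.5 = 1.85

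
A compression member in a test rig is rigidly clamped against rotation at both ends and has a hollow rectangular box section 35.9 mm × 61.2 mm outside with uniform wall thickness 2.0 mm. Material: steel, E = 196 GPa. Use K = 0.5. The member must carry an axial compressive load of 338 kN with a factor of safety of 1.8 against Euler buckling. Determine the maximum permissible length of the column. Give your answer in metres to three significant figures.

Inner dimensions: h_i = 61.2 − 2×2.0 = 57.20 mm, b_i = 35.9 − 2×2.0 = 31.90 mm
Weak-axis I_min = (h_o·b_o³ − h_i·b_i³)/12 with b_o = 35.9, b_i = 31.90 mm (shorter outer/inner sides).
I_min = (61.2×35.9³ − 57.20×31.90³)/12 = 8.123×10^4 mm⁴
I = 8.123×10^-8 m⁴
Required critical load P_cr = n·P = 1.8 × 338 = 608.4 kN = 6.084×10^5 N
From P_cr = π²EI/(K·L)²:  L = (1/K)·√(π²EI/P_cr) = (1/0.5)·√(π²×1.96×10^11×8.123×10^-8/6.084×10^5)
L = 1.02 m

L_max ≈ 1.02 m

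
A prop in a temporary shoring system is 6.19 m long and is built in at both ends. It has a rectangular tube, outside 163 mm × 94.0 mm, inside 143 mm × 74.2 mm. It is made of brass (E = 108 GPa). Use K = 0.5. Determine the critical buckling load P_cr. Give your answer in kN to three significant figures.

P_cr ≈ 714 kN

Weak-axis I_min = (h_o·b_o³ − h_i·b_i³)/12 with b_o = 94.0, b_i = 74.20 mm (shorter outer/inner sides).
I_min = (163×94.0³ − 143.0×74.20³)/12 = 6.414×10^6 mm⁴
I = 6.414×10^6 mm⁴ = 6.414×10^-6 m⁴
Effective length L_e = K·L = 0.5 × 6.19 = 3.095 m
P_cr = π²EI / L_e² = π² × 108×10⁹ × 6.414×10^-6 / 3.095² = 7.137×10^5 N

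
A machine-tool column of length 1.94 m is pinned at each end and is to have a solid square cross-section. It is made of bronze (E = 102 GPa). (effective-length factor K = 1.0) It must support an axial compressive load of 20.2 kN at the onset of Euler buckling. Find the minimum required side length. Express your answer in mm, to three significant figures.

L_e = K·L = 1 × 1.94 = 1.940 m
Required I = P_cr·L_e²/(π²E) = 2.020×10^4 × 1.940² / (π² × 1.02×10^11) = 7.552×10^-8 m⁴
I_req = 7.552×10^4 mm⁴
Solid square: I = a⁴/12  ⇒  a = (12I)^(1/4) = (12×7.552×10^4)^(1/4) = 30.9 mm

a ≈ 30.9 mm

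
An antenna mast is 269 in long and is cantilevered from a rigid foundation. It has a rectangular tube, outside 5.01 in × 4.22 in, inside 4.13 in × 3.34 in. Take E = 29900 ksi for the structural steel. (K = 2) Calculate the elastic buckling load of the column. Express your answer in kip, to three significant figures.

P_cr ≈ 18.9 kip

Weak-axis I_min = (h_o·b_o³ − h_i·b_i³)/12 with b_o = 4.22, b_i = 3.340 in (shorter outer/inner sides).
I_min = (5.01×4.22³ − 4.130×3.340³)/12 = 18.55 in⁴
Effective length L_e = K·L = 2 × 269 = 538.0 in
P_cr = π²EI / L_e² = π² × 29900×10³ × 18.55 / 538.0² = 1.891×10^4 lb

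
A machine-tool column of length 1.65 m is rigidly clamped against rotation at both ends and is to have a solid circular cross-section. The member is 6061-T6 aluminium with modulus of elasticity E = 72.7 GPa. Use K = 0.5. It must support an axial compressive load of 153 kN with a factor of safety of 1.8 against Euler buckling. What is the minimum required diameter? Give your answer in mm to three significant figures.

d ≈ 48.0 mm

Required P_cr = n·P = 1.8 × 153 = 275.4 kN
L_e = K·L = 0.5 × 1.65 = 0.8250 m
Required I = P_cr·L_e²/(π²E) = 2.754×10^5 × 0.8250² / (π² × 7.27×10^10) = 2.612×10^-7 m⁴
I_req = 2.612×10^5 mm⁴
Solid circle: I = πd⁴/64  ⇒  d = (64I/π)^(1/4) = (64×2.612×10^5/π)^(1/4) = 48.0 mm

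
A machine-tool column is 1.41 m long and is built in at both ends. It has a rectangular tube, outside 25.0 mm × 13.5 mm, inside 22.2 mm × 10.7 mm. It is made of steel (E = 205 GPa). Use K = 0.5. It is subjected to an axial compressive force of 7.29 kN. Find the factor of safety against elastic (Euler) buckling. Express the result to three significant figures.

n ≈ 1.60

Weak-axis I_min = (h_o·b_o³ − h_i·b_i³)/12 with b_o = 13.5, b_i = 10.70 mm (shorter outer/inner sides).
I_min = (25.0×13.5³ − 22.20×10.70³)/12 = 2.859×10^3 mm⁴
I = 2.859×10^3 mm⁴ = 2.859×10^-9 m⁴
Effective length L_e = K·L = 0.5 × 1.41 = 0.7050 m
P_cr = π²EI / L_e² = π² × 205×10⁹ × 2.859×10^-9 / 0.7050² = 1.164×10^4 N
Factor of safety n = P_cr / P = 11.640 / 7.29 = 1.60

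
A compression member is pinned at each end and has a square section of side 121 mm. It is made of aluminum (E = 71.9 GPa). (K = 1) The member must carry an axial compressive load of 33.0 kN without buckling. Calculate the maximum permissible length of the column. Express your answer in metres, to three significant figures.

I = a⁴/12 = 121⁴/12 = 1.786×10^7 mm⁴
I = 1.786×10^-5 m⁴
At the buckling limit P_cr = P = 3.300×10^4 N
From P_cr = π²EI/(K·L)²:  L = (1/K)·√(π²EI/P_cr) = (1/1)·√(π²×7.19×10^10×1.786×10^-5/3.300×10^4)
L = 19.6 m

L_max ≈ 19.6 m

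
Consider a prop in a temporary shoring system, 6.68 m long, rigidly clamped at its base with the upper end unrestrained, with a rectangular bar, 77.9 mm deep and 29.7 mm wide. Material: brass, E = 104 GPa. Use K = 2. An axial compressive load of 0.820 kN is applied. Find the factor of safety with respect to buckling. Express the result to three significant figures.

n ≈ 1.19

Buckling occurs about the weak axis: I_min = h·b³/12 with b = 29.7 mm (the shorter side).
I_min = 77.9×29.7³/12 = 1.701×10^5 mm⁴
I = 1.701×10^5 mm⁴ = 1.701×10^-7 m⁴
Effective length L_e = K·L = 2 × 6.68 = 13.36 m
P_cr = π²EI / L_e² = π² × 104×10⁹ × 1.701×10^-7 / 13.36² = 978.0 N
Factor of safety n = P_cr / P = 0.97802 / 0.820 = 1.19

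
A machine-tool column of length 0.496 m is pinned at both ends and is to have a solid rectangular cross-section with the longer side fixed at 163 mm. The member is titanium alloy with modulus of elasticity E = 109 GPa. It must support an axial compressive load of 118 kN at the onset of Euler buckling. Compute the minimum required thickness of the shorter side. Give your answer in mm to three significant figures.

L_e = K·L = 1 × 0.496 = 0.4960 m
Required I = P_cr·L_e²/(π²E) = 1.180×10^5 × 0.4960² / (π² × 1.09×10^11) = 2.698×10^-8 m⁴
I_req = 2.698×10^4 mm⁴
Rectangle, weak axis: I_min = h·b³/12 with h = 163 mm fixed  ⇒  b = (12I/h)^(1/3) = 12.6 mm

b ≈ 12.6 mm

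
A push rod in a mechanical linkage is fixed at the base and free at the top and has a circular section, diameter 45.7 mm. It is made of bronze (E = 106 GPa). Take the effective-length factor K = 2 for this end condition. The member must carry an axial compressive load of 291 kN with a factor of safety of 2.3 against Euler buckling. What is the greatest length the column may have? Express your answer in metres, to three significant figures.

I = πd⁴/64 = π×45.7⁴/64 = 2.141×10^5 mm⁴
I = 2.141×10^-7 m⁴
Required critical load P_cr = n·P = 2.3 × 291 = 669.3 kN = 6.693×10^5 N
From P_cr = π²EI/(K·L)²:  L = (1/K)·√(π²EI/P_cr) = (1/2)·√(π²×1.06×10^11×2.141×10^-7/6.693×10^5)
L = 0.289 m

L_max ≈ 0.289 m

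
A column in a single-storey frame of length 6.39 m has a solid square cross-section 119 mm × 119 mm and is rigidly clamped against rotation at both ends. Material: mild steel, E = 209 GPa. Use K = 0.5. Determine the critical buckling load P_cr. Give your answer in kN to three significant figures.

P_cr ≈ 3380 kN

I = a⁴/12 = 119⁴/12 = 1.671×10^7 mm⁴
I = 1.671×10^7 mm⁴ = 1.671×10^-5 m⁴
Effective length L_e = K·L = 0.5 × 6.39 = 3.195 m
P_cr = π²EI / L_e² = π² × 209×10⁹ × 1.671×10^-5 / 3.195² = 3.377×10^6 N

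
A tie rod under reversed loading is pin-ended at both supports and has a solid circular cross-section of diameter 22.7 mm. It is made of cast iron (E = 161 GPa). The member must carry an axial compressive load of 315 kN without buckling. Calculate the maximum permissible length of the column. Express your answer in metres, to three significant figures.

I = πd⁴/64 = π×22.7⁴/64 = 1.303×10^4 mm⁴
I = 1.303×10^-8 m⁴
At the buckling limit P_cr = P = 3.150×10^5 N
From P_cr = π²EI/(K·L)²:  L = (1/K)·√(π²EI/P_cr) = (1/1)·√(π²×1.61×10^11×1.303×10^-8/3.150×10^5)
L = 0.256 m

L_max ≈ 0.256 m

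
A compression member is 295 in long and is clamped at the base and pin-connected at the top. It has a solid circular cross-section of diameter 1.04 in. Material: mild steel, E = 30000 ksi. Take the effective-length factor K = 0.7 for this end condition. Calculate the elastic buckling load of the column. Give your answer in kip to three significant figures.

I = πd⁴/64 = π×1.04⁴/64 = 5.743×10^-2 in⁴
Effective length L_e = K·L = 0.7 × 295 = 206.5 in
P_cr = π²EI / L_e² = π² × 30000×10³ × 5.743×10^-2 / 206.5² = 398.7 lb

P_cr ≈ 0.399 kip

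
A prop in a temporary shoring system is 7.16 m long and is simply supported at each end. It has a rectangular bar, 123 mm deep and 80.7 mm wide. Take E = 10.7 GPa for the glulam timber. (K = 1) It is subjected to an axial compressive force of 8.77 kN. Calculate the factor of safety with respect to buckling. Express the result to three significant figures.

Buckling occurs about the weak axis: I_min = h·b³/12 with b = 80.7 mm (the shorter side).
I_min = 123×80.7³/12 = 5.387×10^6 mm⁴
I = 5.387×10^6 mm⁴ = 5.387×10^-6 m⁴
Effective length L_e = K·L = 1 × 7.16 = 7.160 m
P_cr = π²EI / L_e² = π² × 10.7×10⁹ × 5.387×10^-6 / 7.160² = 1.110×10^4 N
Factor of safety n = P_cr / P = 11.097 / 8.77 = 1.27

n ≈ 1.27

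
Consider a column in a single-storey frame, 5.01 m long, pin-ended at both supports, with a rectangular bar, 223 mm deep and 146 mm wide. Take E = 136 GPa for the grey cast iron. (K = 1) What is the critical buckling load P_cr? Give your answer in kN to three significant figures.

Buckling occurs about the weak axis: I_min = h·b³/12 with b = 146 mm (the shorter side).
I_min = 223×146³/12 = 5.783×10^7 mm⁴
I = 5.783×10^7 mm⁴ = 5.783×10^-5 m⁴
Effective length L_e = K·L = 1 × 5.01 = 5.010 m
P_cr = π²EI / L_e² = π² × 136×10⁹ × 5.783×10^-5 / 5.010² = 3.093×10^6 N

P_cr ≈ 3090 kN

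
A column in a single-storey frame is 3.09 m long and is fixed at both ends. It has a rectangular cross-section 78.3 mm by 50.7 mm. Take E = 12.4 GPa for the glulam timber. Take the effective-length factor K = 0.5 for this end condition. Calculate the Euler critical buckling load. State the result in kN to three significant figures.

P_cr ≈ 43.6 kN

Buckling occurs about the weak axis: I_min = h·b³/12 with b = 50.7 mm (the shorter side).
I_min = 78.3×50.7³/12 = 8.504×10^5 mm⁴
I = 8.504×10^5 mm⁴ = 8.504×10^-7 m⁴
Effective length L_e = K·L = 0.5 × 3.09 = 1.545 m
P_cr = π²EI / L_e² = π² × 12.4×10⁹ × 8.504×10^-7 / 1.545² = 4.360×10^4 N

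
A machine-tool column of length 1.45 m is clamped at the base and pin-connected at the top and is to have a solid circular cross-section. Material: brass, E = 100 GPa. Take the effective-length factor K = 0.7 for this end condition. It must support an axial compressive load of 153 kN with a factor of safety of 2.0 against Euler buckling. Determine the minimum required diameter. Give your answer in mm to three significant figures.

Required P_cr = n·P = 2.0 × 153 = 306.0 kN
L_e = K·L = 0.7 × 1.45 = 1.015 m
Required I = P_cr·L_e²/(π²E) = 3.060×10^5 × 1.015² / (π² × 1.00×10^11) = 3.194×10^-7 m⁴
I_req = 3.194×10^5 mm⁴
Solid circle: I = πd⁴/64  ⇒  d = (64I/π)^(1/4) = (64×3.194×10^5/π)^(1/4) = 50.5 mm

d ≈ 50.5 mm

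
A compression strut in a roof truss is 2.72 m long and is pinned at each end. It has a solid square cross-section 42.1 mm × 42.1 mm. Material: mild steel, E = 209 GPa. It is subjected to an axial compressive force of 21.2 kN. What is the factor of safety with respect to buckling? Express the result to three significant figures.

I = a⁴/12 = 42.1⁴/12 = 2.618×10^5 mm⁴
I = 2.618×10^5 mm⁴ = 2.618×10^-7 m⁴
Effective length L_e = K·L = 1 × 2.72 = 2.720 m
P_cr = π²EI / L_e² = π² × 209×10⁹ × 2.618×10^-7 / 2.720² = 7.299×10^4 N
Factor of safety n = P_cr / P = 72.989 / 21.2 = 3.44

n ≈ 3.44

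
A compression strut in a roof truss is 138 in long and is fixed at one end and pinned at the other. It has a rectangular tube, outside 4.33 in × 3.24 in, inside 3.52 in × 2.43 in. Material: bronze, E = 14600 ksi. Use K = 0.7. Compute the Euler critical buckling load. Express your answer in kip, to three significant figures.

P_cr ≈ 125 kip

Weak-axis I_min = (h_o·b_o³ − h_i·b_i³)/12 with b_o = 3.24, b_i = 2.430 in (shorter outer/inner sides).
I_min = (4.33×3.24³ − 3.520×2.430³)/12 = 8.064 in⁴
Effective length L_e = K·L = 0.7 × 138 = 96.60 in
P_cr = π²EI / L_e² = π² × 14600×10³ × 8.064 / 96.60² = 1.245×10^5 lb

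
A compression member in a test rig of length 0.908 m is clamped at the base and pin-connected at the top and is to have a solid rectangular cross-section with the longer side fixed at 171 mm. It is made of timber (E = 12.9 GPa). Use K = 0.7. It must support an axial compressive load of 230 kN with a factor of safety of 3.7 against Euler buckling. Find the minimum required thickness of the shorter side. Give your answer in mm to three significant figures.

Required P_cr = n·P = 3.7 × 230 = 851.0 kN
L_e = K·L = 0.7 × 0.908 = 0.6356 m
Required I = P_cr·L_e²/(π²E) = 8.510×10^5 × 0.6356² / (π² × 1.29×10^10) = 2.700×10^-6 m⁴
I_req = 2.700×10^6 mm⁴
Rectangle, weak axis: I_min = h·b³/12 with h = 171 mm fixed  ⇒  b = (12I/h)^(1/3) = 57.4 mm

b ≈ 57.4 mm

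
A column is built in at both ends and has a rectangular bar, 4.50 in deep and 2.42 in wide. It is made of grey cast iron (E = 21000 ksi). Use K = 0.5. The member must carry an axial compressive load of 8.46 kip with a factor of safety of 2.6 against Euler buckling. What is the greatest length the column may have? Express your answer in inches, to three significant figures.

Buckling occurs about the weak axis: I_min = h·b³/12 with b = 2.42 in (the shorter side).
I_min = 4.50×2.42³/12 = 5.315 in⁴
Required critical load P_cr = n·P = 2.6 × 8.46 = 22.00 kip = 2.200×10^4 lb
From P_cr = π²EI/(K·L)²:  L = (1/K)·√(π²EI/P_cr) = (1/0.5)·√(π²×2.10×10^7×5.315/2.200×10^4)
L = 448 in

L_max ≈ 448 in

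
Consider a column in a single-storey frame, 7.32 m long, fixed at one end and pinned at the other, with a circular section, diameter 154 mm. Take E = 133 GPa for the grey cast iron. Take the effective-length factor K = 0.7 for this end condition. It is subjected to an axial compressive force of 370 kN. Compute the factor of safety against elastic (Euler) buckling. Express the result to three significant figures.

I = πd⁴/64 = π×154⁴/64 = 2.761×10^7 mm⁴
I = 2.761×10^7 mm⁴ = 2.761×10^-5 m⁴
Effective length L_e = K·L = 0.7 × 7.32 = 5.124 m
P_cr = π²EI / L_e² = π² × 133×10⁹ × 2.761×10^-5 / 5.124² = 1.380×10^6 N
Factor of safety n = P_cr / P = 1380.3 / 370 = 3.73

n ≈ 3.73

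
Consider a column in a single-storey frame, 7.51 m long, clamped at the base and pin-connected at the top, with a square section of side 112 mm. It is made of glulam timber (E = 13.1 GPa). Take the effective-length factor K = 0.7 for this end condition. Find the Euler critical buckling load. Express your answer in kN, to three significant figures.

I = a⁴/12 = 112⁴/12 = 1.311×10^7 mm⁴
I = 1.311×10^7 mm⁴ = 1.311×10^-5 m⁴
Effective length L_e = K·L = 0.7 × 7.51 = 5.257 m
P_cr = π²EI / L_e² = π² × 13.1×10⁹ × 1.311×10^-5 / 5.257² = 6.135×10^4 N

P_cr ≈ 61.3 kN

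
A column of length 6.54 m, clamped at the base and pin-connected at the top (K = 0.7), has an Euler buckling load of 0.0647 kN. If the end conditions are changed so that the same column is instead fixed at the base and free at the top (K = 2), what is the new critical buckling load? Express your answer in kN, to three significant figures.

P_cr ∝ 1/K², so P_cr,new = P_cr,old × (K_old/K_new)² = 0.0647 × (0.7/2)²
= 0.0647 × 0.1225 = 0.00793 kN

P_cr ≈ 0.00793 kN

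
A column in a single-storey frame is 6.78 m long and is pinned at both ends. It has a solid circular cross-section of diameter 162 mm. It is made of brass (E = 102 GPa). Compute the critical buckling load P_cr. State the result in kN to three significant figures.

P_cr ≈ 740 kN

I = πd⁴/64 = π×162⁴/64 = 3.381×10^7 mm⁴
I = 3.381×10^7 mm⁴ = 3.381×10^-5 m⁴
Effective length L_e = K·L = 1 × 6.78 = 6.780 m
P_cr = π²EI / L_e² = π² × 102×10⁹ × 3.381×10^-5 / 6.780² = 7.404×10^5 N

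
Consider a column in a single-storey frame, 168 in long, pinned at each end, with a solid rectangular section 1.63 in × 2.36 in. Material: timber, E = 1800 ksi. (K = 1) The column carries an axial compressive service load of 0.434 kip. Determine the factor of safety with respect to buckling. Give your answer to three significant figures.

n ≈ 1.24

Buckling occurs about the weak axis: I_min = h·b³/12 with b = 1.63 in (the shorter side).
I_min = 2.36×1.63³/12 = 0.8517 in⁴
Effective length L_e = K·L = 1 × 168 = 168.0 in
P_cr = π²EI / L_e² = π² × 1800×10³ × 0.8517 / 168.0² = 536.1 lb
Factor of safety n = P_cr / P = 0.53610 / 0.434 = 1.24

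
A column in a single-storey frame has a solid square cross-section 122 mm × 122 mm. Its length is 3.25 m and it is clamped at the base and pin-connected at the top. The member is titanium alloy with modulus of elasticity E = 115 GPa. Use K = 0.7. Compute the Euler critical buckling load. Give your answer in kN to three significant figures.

P_cr ≈ 4050 kN

I = a⁴/12 = 122⁴/12 = 1.846×10^7 mm⁴
I = 1.846×10^7 mm⁴ = 1.846×10^-5 m⁴
Effective length L_e = K·L = 0.7 × 3.25 = 2.275 m
P_cr = π²EI / L_e² = π² × 115×10⁹ × 1.846×10^-5 / 2.275² = 4.048×10^6 N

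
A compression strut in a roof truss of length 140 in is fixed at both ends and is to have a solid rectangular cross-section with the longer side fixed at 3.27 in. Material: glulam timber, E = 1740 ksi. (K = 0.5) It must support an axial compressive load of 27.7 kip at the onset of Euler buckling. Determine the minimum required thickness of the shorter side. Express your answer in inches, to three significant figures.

b ≈ 3.07 in

L_e = K·L = 0.5 × 140 = 70.00 in
Required I = P_cr·L_e²/(π²E) = 2.770×10^4 × 70.00² / (π² × 1.74×10^6) = 7.904 in⁴
Rectangle, weak axis: I_min = h·b³/12 with h = 3.27 in fixed  ⇒  b = (12I/h)^(1/3) = 3.07 in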